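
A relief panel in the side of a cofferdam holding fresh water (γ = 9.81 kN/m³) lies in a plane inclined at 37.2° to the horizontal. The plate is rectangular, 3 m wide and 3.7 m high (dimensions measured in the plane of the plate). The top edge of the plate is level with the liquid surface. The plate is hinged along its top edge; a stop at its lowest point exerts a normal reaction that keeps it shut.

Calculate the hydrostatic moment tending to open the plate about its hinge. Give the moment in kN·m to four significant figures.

γ = 9.81 kN/m³.
Let θ = 37.2° be the plate's angle to the horizontal; measure y along the incline from where the plane meets the free surface. Vertical depth h = y·sinθ with sinθ = 0.604599.
The centroid lies 3.7/2 = 1.85 m below the top edge, so y_c = 1.85 m and h_c = 1.85 × 0.604599 = 1.11851 m.
A = 3 × 3.7 = 11.1 m².
Resultant F = γ·h_c·A = 9.81 × 1.11851 × 11.1 = 121.796 kN.
I_c = b·h³/12 = 3 × 3.7³/12 = 12.6632 m⁴.
Centre of pressure: y_p = y_c + I_c/(y_c·A) = 1.85 + 12.6632/(1.85 × 11.1) = 1.85 + 0.616664 = 2.46666 m along the plane.
The resultant acts 1.85 + 0.616664 = 2.46666 m (along the plate) below the hinge at the top edge, so the moment about the hinge is M = F × 2.46666 = 121.796 × 2.46666 = 300.429 kN·m.

M ≈ 300.4 kN·m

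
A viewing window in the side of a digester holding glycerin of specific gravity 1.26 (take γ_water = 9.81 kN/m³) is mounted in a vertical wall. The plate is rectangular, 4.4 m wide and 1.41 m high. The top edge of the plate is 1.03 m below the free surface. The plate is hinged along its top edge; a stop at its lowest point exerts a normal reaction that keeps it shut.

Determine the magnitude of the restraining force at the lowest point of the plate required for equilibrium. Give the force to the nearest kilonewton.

γ = 1.26 × 9.81 = 12.3606 kN/m³.
The centroid lies 1.41/2 = 0.705 m below the top edge, so the centroid depth is h_c = 1.03 + 0.705 = 1.735 m.
A = 4.4 × 1.41 = 6.204 m².
Resultant F = γ·h_c·A = 12.3606 × 1.735 × 6.204 = 133.049 kN.
I_c = b·h³/12 = 4.4 × 1.41³/12 = 1.02785 m⁴.
Centre of pressure: y_p = y_c + I_c/(y_c·A) = 1.735 + 1.02785/(1.735 × 6.204) = 1.735 + 0.0954901 = 1.83049 m along the plane.
The resultant acts 0.705 + 0.0954901 = 0.80049 m (along the plate) below the hinge at the top edge, so the moment about the hinge is M = F × 0.80049 = 133.049 × 0.80049 = 106.504 kN·m.
A normal force at the bottom, 1.41 m from the hinge, must supply this moment: P = 106.504/1.41 = 75.5348 kN.

P ≈ 76 kN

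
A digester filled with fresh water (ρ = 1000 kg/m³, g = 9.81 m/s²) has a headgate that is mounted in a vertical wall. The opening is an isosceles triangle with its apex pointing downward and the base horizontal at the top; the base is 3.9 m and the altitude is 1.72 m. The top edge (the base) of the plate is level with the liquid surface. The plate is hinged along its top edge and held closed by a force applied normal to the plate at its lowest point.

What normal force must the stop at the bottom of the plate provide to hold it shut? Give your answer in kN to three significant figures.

P ≈ 9.43 kN

γ = ρg = 1000 × 9.81 = 9810 N/m³ = 9.81 kN/m³.
With the apex down, the centroid sits h/3 = 1.72/3 = 0.573333 m below the base (the top edge), so the centroid depth is h_c = 0.573333 m.
A = ½ × 3.9 × 1.72 = 3.354 m².
Resultant F = γ·h_c·A = 9.81 × 0.573333 × 3.354 = 18.8642 kN.
I_c = b·h³/36 = 3.9 × 1.72³/36 = 0.551249 m⁴.
Centre of pressure: y_p = y_c + I_c/(y_c·A) = 0.573333 + 0.551249/(0.573333 × 3.354) = 0.573333 + 0.286667 = 0.86 m along the plane.
The resultant acts 0.573333 + 0.286667 = 0.86 m (along the plate) below the hinge at the top edge, so the moment about the hinge is M = F × 0.86 = 18.8642 × 0.86 = 16.2232 kN·m.
A normal force at the bottom, 1.72 m from the hinge, must supply this moment: P = 16.2232/1.72 = 9.43209 kN.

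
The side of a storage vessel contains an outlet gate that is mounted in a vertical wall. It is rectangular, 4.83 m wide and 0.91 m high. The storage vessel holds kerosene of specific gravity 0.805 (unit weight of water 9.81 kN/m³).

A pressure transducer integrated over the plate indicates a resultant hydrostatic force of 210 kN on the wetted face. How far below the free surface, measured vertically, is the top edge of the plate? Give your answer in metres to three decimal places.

d_top ≈ 5.595 m

γ = 0.805 × 9.81 = 7.89705 kN/m³.
A = 4.83 × 0.91 = 4.3953 m².
From F = γ·h_c·A, the centroid depth is h_c = 210/(7.89705 × 4.3953) = 6.05015 m.
The centroid lies 0.91/2 = 0.455 m below the top edge, so the top edge sits at h_top = 6.05015 − 0.455 = 5.59515 m below the surface.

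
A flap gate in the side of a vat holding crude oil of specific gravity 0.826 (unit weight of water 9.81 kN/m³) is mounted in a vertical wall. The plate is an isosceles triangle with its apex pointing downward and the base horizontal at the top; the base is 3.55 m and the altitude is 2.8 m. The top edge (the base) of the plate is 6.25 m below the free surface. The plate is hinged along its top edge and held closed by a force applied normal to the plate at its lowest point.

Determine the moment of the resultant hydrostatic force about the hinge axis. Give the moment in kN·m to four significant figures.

M ≈ 287.5 kN·m

γ = 0.826 × 9.81 = 8.10306 kN/m³.
With the apex down, the centroid sits h/3 = 2.8/3 = 0.933333 m below the base (the top edge), so the centroid depth is h_c = 6.25 + 0.933333 = 7.18333 m.
A = ½ × 3.55 × 2.8 = 4.97 m².
Resultant F = γ·h_c·A = 8.10306 × 7.18333 × 4.97 = 289.289 kN.
I_c = b·h³/36 = 3.55 × 2.8³/36 = 2.16471 m⁴.
Centre of pressure: y_p = y_c + I_c/(y_c·A) = 7.18333 + 2.16471/(7.18333 × 4.97) = 7.18333 + 0.0606342 = 7.24396 m along the plane.
The resultant acts 0.933333 + 0.0606342 = 0.993967 m (along the plate) below the hinge at the top edge, so the moment about the hinge is M = F × 0.993967 = 289.289 × 0.993967 = 287.544 kN·m.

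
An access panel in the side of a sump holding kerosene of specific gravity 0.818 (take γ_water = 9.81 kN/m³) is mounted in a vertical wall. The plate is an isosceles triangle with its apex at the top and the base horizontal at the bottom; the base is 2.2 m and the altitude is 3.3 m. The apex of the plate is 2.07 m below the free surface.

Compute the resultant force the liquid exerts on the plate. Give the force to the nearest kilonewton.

F ≈ 124 kN

γ = 0.818 × 9.81 = 8.02458 kN/m³.
With the apex up, the centroid sits 2h/3 = 2 × 3.3/3 = 2.2 m below the apex, so the centroid depth is h_c = 2.07 + 2.2 = 4.27 m.
A = ½ × 2.2 × 3.3 = 3.63 m².
Resultant F = γ·h_c·A = 8.02458 × 4.27 × 3.63 = 124.382 kN.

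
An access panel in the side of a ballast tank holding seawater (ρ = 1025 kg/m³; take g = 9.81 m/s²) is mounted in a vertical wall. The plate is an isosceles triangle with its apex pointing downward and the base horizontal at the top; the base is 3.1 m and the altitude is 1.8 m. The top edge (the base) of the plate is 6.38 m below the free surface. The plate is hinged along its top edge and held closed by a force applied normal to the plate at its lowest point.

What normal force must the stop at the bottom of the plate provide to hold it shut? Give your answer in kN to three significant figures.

γ = ρg = 1025 × 9.81 / 1000 = 10.05525 kN/m³.
With the apex down, the centroid sits h/3 = 1.8/3 = 0.6 m below the base (the top edge), so the centroid depth is h_c = 6.38 + 0.6 = 6.98 m.
A = ½ × 3.1 × 1.8 = 2.79 m².
Resultant F = γ·h_c·A = 10.05525 × 6.98 × 2.79 = 195.818 kN.
I_c = b·h³/36 = 3.1 × 1.8³/36 = 0.5022 m⁴.
Centre of pressure: y_p = y_c + I_c/(y_c·A) = 6.98 + 0.5022/(6.98 × 2.79) = 6.98 + 0.025788 = 7.00579 m along the plane.
The resultant acts 0.6 + 0.025788 = 0.625788 m (along the plate) below the hinge at the top edge, so the moment about the hinge is M = F × 0.625788 = 195.818 × 0.625788 = 122.541 kN·m.
A normal force at the bottom, 1.8 m from the hinge, must supply this moment: P = 122.541/1.8 = 68.0783 kN.

P ≈ 68.1 kN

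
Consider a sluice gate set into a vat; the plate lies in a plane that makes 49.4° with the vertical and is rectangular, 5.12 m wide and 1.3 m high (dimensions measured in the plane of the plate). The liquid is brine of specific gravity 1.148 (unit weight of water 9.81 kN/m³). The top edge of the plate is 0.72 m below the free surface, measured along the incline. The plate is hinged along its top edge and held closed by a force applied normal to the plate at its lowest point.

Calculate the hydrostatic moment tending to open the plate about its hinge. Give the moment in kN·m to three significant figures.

γ = 1.148 × 9.81 = 11.26188 kN/m³.
The plate makes 49.4° with the vertical, i.e. θ = 90° − 49.4° = 40.6° to the horizontal. Measuring y along the incline from the free-surface line, vertical depth h = y·sinθ with sinθ = 0.650774.
The centroid lies 1.3/2 = 0.65 m below the top edge, so y_c = 0.72 + 0.65 = 1.37 m and h_c = 1.37 × 0.650774 = 0.89156 m.
A = 5.12 × 1.3 = 6.656 m².
Resultant F = γ·h_c·A = 11.26188 × 0.89156 × 6.656 = 66.8305 kN.
I_c = b·h³/12 = 5.12 × 1.3³/12 = 0.937387 m⁴.
Centre of pressure: y_p = y_c + I_c/(y_c·A) = 1.37 + 0.937387/(1.37 × 6.656) = 1.37 + 0.102798 = 1.4728 m along the plane.
The resultant acts 0.65 + 0.102798 = 0.752798 m (along the plate) below the hinge at the top edge, so the moment about the hinge is M = F × 0.752798 = 66.8305 × 0.752798 = 50.3099 kN·m.

M ≈ 50.3 kN·m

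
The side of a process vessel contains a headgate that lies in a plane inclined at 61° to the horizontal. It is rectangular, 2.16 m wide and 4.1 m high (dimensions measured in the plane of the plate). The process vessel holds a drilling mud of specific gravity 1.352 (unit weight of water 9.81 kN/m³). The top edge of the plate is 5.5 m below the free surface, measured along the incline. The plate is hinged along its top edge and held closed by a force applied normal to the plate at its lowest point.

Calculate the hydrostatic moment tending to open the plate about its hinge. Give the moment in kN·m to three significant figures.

M ≈ 1730 kN·m

γ = 1.352 × 9.81 = 13.26312 kN/m³.
Let θ = 61° be the plate's angle to the horizontal; measure y along the incline from where the plane meets the free surface. Vertical depth h = y·sinθ with sinθ = 0.874620.
The centroid lies 4.1/2 = 2.05 m below the top edge, so y_c = 5.5 + 2.05 = 7.55 m and h_c = 7.55 × 0.874620 = 6.60338 m.
A = 2.16 × 4.1 = 8.856 m².
Resultant F = γ·h_c·A = 13.26312 × 6.60338 × 8.856 = 775.621 kN.
I_c = b·h³/12 = 2.16 × 4.1³/12 = 12.4058 m⁴.
Centre of pressure: y_p = y_c + I_c/(y_c·A) = 7.55 + 12.4058/(7.55 × 8.856) = 7.55 + 0.185541 = 7.73554 m along the plane.
The resultant acts 2.05 + 0.185541 = 2.23554 m (along the plate) below the hinge at the top edge, so the moment about the hinge is M = F × 2.23554 = 775.621 × 2.23554 = 1733.93 kN·m.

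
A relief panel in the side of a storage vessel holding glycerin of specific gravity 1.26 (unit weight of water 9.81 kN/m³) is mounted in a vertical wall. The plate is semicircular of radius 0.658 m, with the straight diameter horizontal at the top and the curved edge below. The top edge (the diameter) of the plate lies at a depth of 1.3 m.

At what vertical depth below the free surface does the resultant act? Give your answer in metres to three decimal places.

γ = 1.26 × 9.81 = 12.3606 kN/m³.
The centroid of a semicircle lies 4r/(3π) = 0.279264 m from the diameter, here below the top edge, so the centroid depth is h_c = 1.3 + 0.279264 = 1.57926 m.
A = πr²/2 = π × 0.658²/2 = 0.680098 m².
Resultant F = γ·h_c·A = 12.3606 × 1.57926 × 0.680098 = 13.2759 kN.
I_c = (π/8 − 8/(9π))·r⁴ = 0.109757 × 0.658⁴ = 0.0205748 m⁴.
Centre of pressure: y_p = y_c + I_c/(y_c·A) = 1.57926 + 0.0205748/(1.57926 × 0.680098) = 1.57926 + 0.0191562 = 1.59842 m along the plane.

h_p = 1.598 m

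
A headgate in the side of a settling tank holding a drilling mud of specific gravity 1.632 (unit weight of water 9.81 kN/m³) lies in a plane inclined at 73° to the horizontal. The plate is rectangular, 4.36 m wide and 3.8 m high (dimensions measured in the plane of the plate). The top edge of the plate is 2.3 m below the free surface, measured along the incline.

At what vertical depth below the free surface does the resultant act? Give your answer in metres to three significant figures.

h_p = 4.29 m

γ = 1.632 × 9.81 = 16.00992 kN/m³.
Let θ = 73° be the plate's angle to the horizontal; measure y along the incline from where the plane meets the free surface. Vertical depth h = y·sinθ with sinθ = 0.956305.
The centroid lies 3.8/2 = 1.9 m below the top edge, so y_c = 2.3 + 1.9 = 4.2 m and h_c = 4.2 × 0.956305 = 4.01648 m.
A = 4.36 × 3.8 = 16.568 m².
Resultant F = γ·h_c·A = 16.00992 × 4.01648 × 16.568 = 1065.38 kN.
I_c = b·h³/12 = 4.36 × 3.8³/12 = 19.9368 m⁴.
Centre of pressure: y_p = y_c + I_c/(y_c·A) = 4.2 + 19.9368/(4.2 × 16.568) = 4.2 + 0.286508 = 4.48651 m along the plane.
Vertically, h_p = y_p·sinθ = 4.48651 × 0.956305 = 4.29047 m.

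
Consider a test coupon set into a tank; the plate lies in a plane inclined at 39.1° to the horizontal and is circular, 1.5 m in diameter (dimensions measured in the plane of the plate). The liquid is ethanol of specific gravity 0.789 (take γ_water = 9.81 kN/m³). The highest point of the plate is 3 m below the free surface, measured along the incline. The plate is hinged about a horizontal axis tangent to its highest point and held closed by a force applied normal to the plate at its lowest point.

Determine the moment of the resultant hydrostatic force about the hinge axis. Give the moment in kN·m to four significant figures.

γ = 0.789 × 9.81 = 7.74009 kN/m³.
Let θ = 39.1° be the plate's angle to the horizontal; measure y along the incline from where the plane meets the free surface. Vertical depth h = y·sinθ with sinθ = 0.630676.
The centroid is at the centre, 0.75 m below the top of the plate, so y_c = 3 + 0.75 = 3.75 m and h_c = 3.75 × 0.630676 = 2.36504 m.
A = π(0.75)² = 1.76715 m².
Resultant F = γ·h_c·A = 7.74009 × 2.36504 × 1.76715 = 32.3488 kN.
I_c = πr⁴/4 = π × 0.75⁴/4 = 0.248505 m⁴.
Centre of pressure: y_p = y_c + I_c/(y_c·A) = 3.75 + 0.248505/(3.75 × 1.76715) = 3.75 + 0.0374999 = 3.7875 m along the plane.
The resultant acts 0.75 + 0.0374999 = 0.7875 m (along the plate) below the hinge at the top edge, so the moment about the hinge is M = F × 0.7875 = 32.3488 × 0.7875 = 25.4747 kN·m.

M ≈ 25.47 kN·m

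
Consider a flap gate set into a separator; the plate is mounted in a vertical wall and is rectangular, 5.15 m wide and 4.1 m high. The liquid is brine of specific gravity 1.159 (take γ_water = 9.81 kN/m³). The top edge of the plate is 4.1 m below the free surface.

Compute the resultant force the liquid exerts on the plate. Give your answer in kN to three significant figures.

γ = 1.159 × 9.81 = 11.36979 kN/m³.
The centroid lies 4.1/2 = 2.05 m below the top edge, so the centroid depth is h_c = 4.1 + 2.05 = 6.15 m.
A = 5.15 × 4.1 = 21.115 m².
Resultant F = γ·h_c·A = 11.36979 × 6.15 × 21.115 = 1476.45 kN.

F ≈ 1480 kN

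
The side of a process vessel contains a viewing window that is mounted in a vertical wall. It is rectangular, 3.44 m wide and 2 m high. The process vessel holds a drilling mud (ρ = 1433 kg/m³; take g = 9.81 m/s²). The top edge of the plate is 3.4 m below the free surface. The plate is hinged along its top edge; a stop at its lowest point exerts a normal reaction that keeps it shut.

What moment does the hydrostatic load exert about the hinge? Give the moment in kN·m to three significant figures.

γ = ρg = 1433 × 9.81 / 1000 = 14.05773 kN/m³.
The centroid lies 2/2 = 1 m below the top edge, so the centroid depth is h_c = 3.4 + 1 = 4.4 m.
A = 3.44 × 2 = 6.88 m².
Resultant F = γ·h_c·A = 14.05773 × 4.4 × 6.88 = 425.556 kN.
I_c = b·h³/12 = 3.44 × 2³/12 = 2.29333 m⁴.
Centre of pressure: y_p = y_c + I_c/(y_c·A) = 4.4 + 2.29333/(4.4 × 6.88) = 4.4 + 0.0757575 = 4.47576 m along the plane.
The resultant acts 1 + 0.0757575 = 1.07576 m (along the plate) below the hinge at the top edge, so the moment about the hinge is M = F × 1.07576 = 425.556 × 1.07576 = 457.796 kN·m.

M ≈ 458 kN·m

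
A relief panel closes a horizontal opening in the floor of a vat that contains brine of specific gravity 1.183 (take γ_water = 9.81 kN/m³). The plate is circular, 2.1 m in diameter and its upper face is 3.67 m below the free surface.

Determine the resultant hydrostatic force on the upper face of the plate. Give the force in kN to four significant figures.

F ≈ 147.5 kN

γ = 1.183 × 9.81 = 11.60523 kN/m³.
The plate is horizontal, so pressure is uniform at p = γ·h = 11.60523 × 3.67 = 42.5912 kN/m².
A = π(1.05)² = 3.46361 m².
F = p·A = 42.5912 × 3.46361 = 147.519 kN.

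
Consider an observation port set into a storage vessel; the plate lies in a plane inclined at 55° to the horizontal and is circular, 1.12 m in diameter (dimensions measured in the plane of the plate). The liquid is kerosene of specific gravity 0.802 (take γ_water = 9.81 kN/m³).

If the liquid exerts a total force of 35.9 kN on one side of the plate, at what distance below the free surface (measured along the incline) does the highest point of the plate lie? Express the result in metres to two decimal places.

y_top ≈ 5.09 m

γ = 0.802 × 9.81 = 7.86762 kN/m³.
A = π(0.56)² = 0.985203 m².
From F = γ·h_c·A, the centroid depth is h_c = 35.9/(7.86762 × 0.985203) = 4.63154 m.
Let θ = 55° be the plate's angle to the horizontal; measure y along the incline from where the plane meets the free surface. Vertical depth h = y·sinθ with sinθ = 0.819152.
Along the incline, y_c = h_c/sinθ = 4.63154/0.819152 = 5.65407 m.
The centroid is at the centre, 0.56 m below the top of the plate, so the highest point sits at y_top = 5.65407 − 0.56 = 5.09407 m along the incline.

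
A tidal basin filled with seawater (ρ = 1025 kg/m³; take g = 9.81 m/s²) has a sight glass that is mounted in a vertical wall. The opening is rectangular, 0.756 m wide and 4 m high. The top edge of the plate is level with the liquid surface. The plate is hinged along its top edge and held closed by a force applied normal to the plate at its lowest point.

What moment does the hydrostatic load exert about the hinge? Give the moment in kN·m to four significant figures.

M ≈ 162.2 kN·m

γ = ρg = 1025 × 9.81 / 1000 = 10.05525 kN/m³.
The centroid lies 4/2 = 2 m below the top edge, so the centroid depth is h_c = 2 m.
A = 0.756 × 4 = 3.024 m².
Resultant F = γ·h_c·A = 10.05525 × 2 × 3.024 = 60.8142 kN.
I_c = b·h³/12 = 0.756 × 4³/12 = 4.032 m⁴.
Centre of pressure: y_p = y_c + I_c/(y_c·A) = 2 + 4.032/(2 × 3.024) = 2 + 0.666667 = 2.66667 m along the plane.
The resultant acts 2 + 0.666667 = 2.66667 m (along the plate) below the hinge at the top edge, so the moment about the hinge is M = F × 2.66667 = 60.8142 × 2.66667 = 162.171 kN·m.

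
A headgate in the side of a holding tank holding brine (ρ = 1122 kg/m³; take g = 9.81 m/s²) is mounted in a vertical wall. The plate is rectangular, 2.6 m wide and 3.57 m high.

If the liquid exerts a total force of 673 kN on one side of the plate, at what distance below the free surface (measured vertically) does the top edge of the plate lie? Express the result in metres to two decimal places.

γ = ρg = 1122 × 9.81 / 1000 = 11.00682 kN/m³.
A = 2.6 × 3.57 = 9.282 m².
From F = γ·h_c·A, the centroid depth is h_c = 673/(11.00682 × 9.282) = 6.58736 m.
The centroid lies 3.57/2 = 1.785 m below the top edge, so the top edge sits at h_top = 6.58736 − 1.785 = 4.80236 m below the surface.

d_top ≈ 4.80 m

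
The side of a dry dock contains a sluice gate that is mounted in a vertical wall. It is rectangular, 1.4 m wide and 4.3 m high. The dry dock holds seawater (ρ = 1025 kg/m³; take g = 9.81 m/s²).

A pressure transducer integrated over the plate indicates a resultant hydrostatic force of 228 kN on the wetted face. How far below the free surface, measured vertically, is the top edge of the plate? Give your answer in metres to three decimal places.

d_top ≈ 1.617 m

γ = ρg = 1025 × 9.81 / 1000 = 10.05525 kN/m³.
A = 1.4 × 4.3 = 6.02 m².
From F = γ·h_c·A, the centroid depth is h_c = 228/(10.05525 × 6.02) = 3.76657 m.
The centroid lies 4.3/2 = 2.15 m below the top edge, so the top edge sits at h_top = 3.76657 − 2.15 = 1.61657 m below the surface.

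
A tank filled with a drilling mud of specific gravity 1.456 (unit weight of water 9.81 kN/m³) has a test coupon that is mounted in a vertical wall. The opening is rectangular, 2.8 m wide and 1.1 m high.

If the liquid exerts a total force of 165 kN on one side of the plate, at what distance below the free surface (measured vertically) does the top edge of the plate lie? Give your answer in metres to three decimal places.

γ = 1.456 × 9.81 = 14.28336 kN/m³.
A = 2.8 × 1.1 = 3.08 m².
From F = γ·h_c·A, the centroid depth is h_c = 165/(14.28336 × 3.08) = 3.75062 m.
The centroid lies 1.1/2 = 0.55 m below the top edge, so the top edge sits at h_top = 3.75062 − 0.55 = 3.20062 m below the surface.

d_top ≈ 3.201 m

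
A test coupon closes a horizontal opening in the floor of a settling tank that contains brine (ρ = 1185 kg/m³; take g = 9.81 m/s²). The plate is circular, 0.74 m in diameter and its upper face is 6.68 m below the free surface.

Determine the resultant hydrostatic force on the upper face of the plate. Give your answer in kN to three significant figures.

F ≈ 33.4 kN

γ = ρg = 1185 × 9.81 / 1000 = 11.62485 kN/m³.
The plate is horizontal, so pressure is uniform at p = γ·h = 11.62485 × 6.68 = 77.654 kN/m².
A = π(0.37)² = 0.430084 m².
F = p·A = 77.654 × 0.430084 = 33.3977 kN.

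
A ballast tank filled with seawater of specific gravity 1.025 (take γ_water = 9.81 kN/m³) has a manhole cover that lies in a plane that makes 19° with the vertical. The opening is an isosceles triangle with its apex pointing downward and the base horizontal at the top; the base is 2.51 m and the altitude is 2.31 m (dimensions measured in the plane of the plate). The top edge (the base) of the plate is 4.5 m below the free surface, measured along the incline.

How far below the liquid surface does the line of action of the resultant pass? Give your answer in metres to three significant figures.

γ = 1.025 × 9.81 = 10.05525 kN/m³.
The plate makes 19° with the vertical, i.e. θ = 90° − 19° = 71° to the horizontal. Measuring y along the incline from the free-surface line, vertical depth h = y·sinθ with sinθ = 0.945519.
With the apex down, the centroid sits h/3 = 2.31/3 = 0.77 m below the base (the top edge), so y_c = 4.5 + 0.77 = 5.27 m and h_c = 5.27 × 0.945519 = 4.98289 m.
A = ½ × 2.51 × 2.31 = 2.89905 m².
Resultant F = γ·h_c·A = 10.05525 × 4.98289 × 2.89905 = 145.255 kN.
I_c = b·h³/36 = 2.51 × 2.31³/36 = 0.859423 m⁴.
Centre of pressure: y_p = y_c + I_c/(y_c·A) = 5.27 + 0.859423/(5.27 × 2.89905) = 5.27 + 0.0562523 = 5.32625 m along the plane.
Vertically, h_p = y_p·sinθ = 5.32625 × 0.945519 = 5.03607 m.

h_p = 5.04 m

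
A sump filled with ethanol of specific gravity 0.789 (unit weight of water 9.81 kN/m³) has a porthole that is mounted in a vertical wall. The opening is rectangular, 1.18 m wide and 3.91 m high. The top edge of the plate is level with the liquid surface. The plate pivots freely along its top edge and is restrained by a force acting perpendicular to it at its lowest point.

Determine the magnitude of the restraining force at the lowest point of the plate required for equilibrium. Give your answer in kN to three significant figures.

P ≈ 46.5 kN

γ = 0.789 × 9.81 = 7.74009 kN/m³.
The centroid lies 3.91/2 = 1.955 m below the top edge, so the centroid depth is h_c = 1.955 m.
A = 1.18 × 3.91 = 4.6138 m².
Resultant F = γ·h_c·A = 7.74009 × 1.955 × 4.6138 = 69.8154 kN.
I_c = b·h³/12 = 1.18 × 3.91³/12 = 5.87802 m⁴.
Centre of pressure: y_p = y_c + I_c/(y_c·A) = 1.955 + 5.87802/(1.955 × 4.6138) = 1.955 + 0.651667 = 2.60667 m along the plane.
The resultant acts 1.955 + 0.651667 = 2.60667 m (along the plate) below the hinge at the top edge, so the moment about the hinge is M = F × 2.60667 = 69.8154 × 2.60667 = 181.986 kN·m.
A normal force at the bottom, 3.91 m from the hinge, must supply this moment: P = 181.986/3.91 = 46.5437 kN.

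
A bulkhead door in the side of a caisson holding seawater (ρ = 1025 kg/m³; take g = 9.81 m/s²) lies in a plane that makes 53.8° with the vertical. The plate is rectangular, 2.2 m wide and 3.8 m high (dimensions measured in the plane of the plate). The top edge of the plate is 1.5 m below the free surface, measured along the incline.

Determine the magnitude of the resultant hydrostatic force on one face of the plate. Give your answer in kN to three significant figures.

F ≈ 169 kN

γ = ρg = 1025 × 9.81 / 1000 = 10.05525 kN/m³.
The plate makes 53.8° with the vertical, i.e. θ = 90° − 53.8° = 36.2° to the horizontal. Measuring y along the incline from the free-surface line, vertical depth h = y·sinθ with sinθ = 0.590606.
The centroid lies 3.8/2 = 1.9 m below the top edge, so y_c = 1.5 + 1.9 = 3.4 m and h_c = 3.4 × 0.590606 = 2.00806 m.
A = 2.2 × 3.8 = 8.36 m².
Resultant F = γ·h_c·A = 10.05525 × 2.00806 × 8.36 = 168.801 kN.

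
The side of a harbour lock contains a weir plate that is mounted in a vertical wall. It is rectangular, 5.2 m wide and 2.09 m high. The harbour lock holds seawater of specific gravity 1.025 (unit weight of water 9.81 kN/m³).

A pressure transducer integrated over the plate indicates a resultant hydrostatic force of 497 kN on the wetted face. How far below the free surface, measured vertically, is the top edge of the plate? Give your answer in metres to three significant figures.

d_top ≈ 3.50 m

γ = 1.025 × 9.81 = 10.05525 kN/m³.
A = 5.2 × 2.09 = 10.868 m².
From F = γ·h_c·A, the centroid depth is h_c = 497/(10.05525 × 10.868) = 4.54793 m.
The centroid lies 2.09/2 = 1.045 m below the top edge, so the top edge sits at h_top = 4.54793 − 1.045 = 3.50293 m below the surface.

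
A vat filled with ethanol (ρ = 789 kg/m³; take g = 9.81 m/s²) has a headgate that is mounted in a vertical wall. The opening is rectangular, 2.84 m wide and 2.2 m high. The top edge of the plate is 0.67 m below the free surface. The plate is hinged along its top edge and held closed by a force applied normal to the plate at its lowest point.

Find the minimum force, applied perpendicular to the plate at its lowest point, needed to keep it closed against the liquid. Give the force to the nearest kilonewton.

P ≈ 52 kN

γ = ρg = 789 × 9.81 / 1000 = 7.74009 kN/m³.
The centroid lies 2.2/2 = 1.1 m below the top edge, so the centroid depth is h_c = 0.67 + 1.1 = 1.77 m.
A = 2.84 × 2.2 = 6.248 m².
Resultant F = γ·h_c·A = 7.74009 × 1.77 × 6.248 = 85.5973 kN.
I_c = b·h³/12 = 2.84 × 2.2³/12 = 2.52003 m⁴.
Centre of pressure: y_p = y_c + I_c/(y_c·A) = 1.77 + 2.52003/(1.77 × 6.248) = 1.77 + 0.227872 = 1.99787 m along the plane.
The resultant acts 1.1 + 0.227872 = 1.32787 m (along the plate) below the hinge at the top edge, so the moment about the hinge is M = F × 1.32787 = 85.5973 × 1.32787 = 113.662 kN·m.
A normal force at the bottom, 2.2 m from the hinge, must supply this moment: P = 113.662/2.2 = 51.6645 kN.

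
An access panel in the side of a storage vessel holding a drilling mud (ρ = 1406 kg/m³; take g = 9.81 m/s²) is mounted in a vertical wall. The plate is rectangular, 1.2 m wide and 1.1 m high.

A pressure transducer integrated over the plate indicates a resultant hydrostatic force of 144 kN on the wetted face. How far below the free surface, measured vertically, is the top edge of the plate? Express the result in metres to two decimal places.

d_top ≈ 7.36 m

γ = ρg = 1406 × 9.81 / 1000 = 13.79286 kN/m³.
A = 1.2 × 1.1 = 1.32 m².
From F = γ·h_c·A, the centroid depth is h_c = 144/(13.79286 × 1.32) = 7.90923 m.
The centroid lies 1.1/2 = 0.55 m below the top edge, so the top edge sits at h_top = 7.90923 − 0.55 = 7.35923 m below the surface.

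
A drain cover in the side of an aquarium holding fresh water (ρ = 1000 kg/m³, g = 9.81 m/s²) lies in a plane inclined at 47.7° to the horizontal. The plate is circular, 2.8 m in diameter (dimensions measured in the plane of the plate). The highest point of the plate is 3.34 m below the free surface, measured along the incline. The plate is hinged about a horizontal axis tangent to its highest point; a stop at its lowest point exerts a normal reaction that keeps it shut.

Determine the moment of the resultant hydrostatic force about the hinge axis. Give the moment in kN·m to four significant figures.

γ = ρg = 1000 × 9.81 = 9810 N/m³ = 9.81 kN/m³.
Let θ = 47.7° be the plate's angle to the horizontal; measure y along the incline from where the plane meets the free surface. Vertical depth h = y·sinθ with sinθ = 0.739631.
The centroid is at the centre, 1.4 m below the top of the plate, so y_c = 3.34 + 1.4 = 4.74 m and h_c = 4.74 × 0.739631 = 3.50585 m.
A = π(1.4)² = 6.15752 m².
Resultant F = γ·h_c·A = 9.81 × 3.50585 × 6.15752 = 211.772 kN.
I_c = πr⁴/4 = π × 1.4⁴/4 = 3.01719 m⁴.
Centre of pressure: y_p = y_c + I_c/(y_c·A) = 4.74 + 3.01719/(4.74 × 6.15752) = 4.74 + 0.103376 = 4.84338 m along the plane.
The resultant acts 1.4 + 0.103376 = 1.50338 m (along the plate) below the hinge at the top edge, so the moment about the hinge is M = F × 1.50338 = 211.772 × 1.50338 = 318.374 kN·m.

M ≈ 318.4 kN·m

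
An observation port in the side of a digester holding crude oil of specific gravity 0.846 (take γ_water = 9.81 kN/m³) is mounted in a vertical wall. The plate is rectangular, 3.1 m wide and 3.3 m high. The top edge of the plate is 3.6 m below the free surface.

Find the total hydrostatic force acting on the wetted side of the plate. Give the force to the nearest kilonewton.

γ = 0.846 × 9.81 = 8.29926 kN/m³.
The centroid lies 3.3/2 = 1.65 m below the top edge, so the centroid depth is h_c = 3.6 + 1.65 = 5.25 m.
A = 3.1 × 3.3 = 10.23 m².
Resultant F = γ·h_c·A = 8.29926 × 5.25 × 10.23 = 445.733 kN.

F ≈ 446 kN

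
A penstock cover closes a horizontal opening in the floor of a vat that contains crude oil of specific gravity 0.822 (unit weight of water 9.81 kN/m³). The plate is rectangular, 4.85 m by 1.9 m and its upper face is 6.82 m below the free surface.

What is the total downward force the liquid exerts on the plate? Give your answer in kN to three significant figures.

γ = 0.822 × 9.81 = 8.06382 kN/m³.
The plate is horizontal, so pressure is uniform at p = γ·h = 8.06382 × 6.82 = 54.9953 kN/m².
A = 4.85 × 1.9 = 9.215 m².
F = p·A = 54.9953 × 9.215 = 506.782 kN.

F ≈ 507 kN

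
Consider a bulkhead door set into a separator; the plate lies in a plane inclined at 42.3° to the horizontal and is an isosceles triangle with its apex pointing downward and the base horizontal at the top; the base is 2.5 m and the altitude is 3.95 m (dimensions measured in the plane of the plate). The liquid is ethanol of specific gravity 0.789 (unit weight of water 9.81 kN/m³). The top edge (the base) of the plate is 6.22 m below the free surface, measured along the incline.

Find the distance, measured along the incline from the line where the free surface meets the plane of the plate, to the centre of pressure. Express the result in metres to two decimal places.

γ = 0.789 × 9.81 = 7.74009 kN/m³.
Let θ = 42.3° be the plate's angle to the horizontal; measure y along the incline from where the plane meets the free surface. Vertical depth h = y·sinθ with sinθ = 0.673013.
With the apex down, the centroid sits h/3 = 3.95/3 = 1.31667 m below the base (the top edge), so y_c = 6.22 + 1.31667 = 7.53667 m and h_c = 7.53667 × 0.673013 = 5.07228 m.
A = ½ × 2.5 × 3.95 = 4.9375 m².
Resultant F = γ·h_c·A = 7.74009 × 5.07228 × 4.9375 = 193.846 kN.
I_c = b·h³/36 = 2.5 × 3.95³/36 = 4.27985 m⁴.
Centre of pressure: y_p = y_c + I_c/(y_c·A) = 7.53667 + 4.27985/(7.53667 × 4.9375) = 7.53667 + 0.115012 = 7.65168 m along the plane.

y_p = 7.65 m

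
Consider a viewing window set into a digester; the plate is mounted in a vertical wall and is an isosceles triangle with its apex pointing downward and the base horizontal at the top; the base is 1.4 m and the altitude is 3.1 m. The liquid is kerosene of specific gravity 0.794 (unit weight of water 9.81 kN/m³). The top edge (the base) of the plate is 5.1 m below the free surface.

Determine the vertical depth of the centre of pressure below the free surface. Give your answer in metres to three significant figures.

h_p = 6.22 m

γ = 0.794 × 9.81 = 7.78914 kN/m³.
With the apex down, the centroid sits h/3 = 3.1/3 = 1.03333 m below the base (the top edge), so the centroid depth is h_c = 5.1 + 1.03333 = 6.13333 m.
A = ½ × 1.4 × 3.1 = 2.17 m².
Resultant F = γ·h_c·A = 7.78914 × 6.13333 × 2.17 = 103.668 kN.
I_c = b·h³/36 = 1.4 × 3.1³/36 = 1.15854 m⁴.
Centre of pressure: y_p = y_c + I_c/(y_c·A) = 6.13333 + 1.15854/(6.13333 × 2.17) = 6.13333 + 0.0870472 = 6.22038 m along the plane.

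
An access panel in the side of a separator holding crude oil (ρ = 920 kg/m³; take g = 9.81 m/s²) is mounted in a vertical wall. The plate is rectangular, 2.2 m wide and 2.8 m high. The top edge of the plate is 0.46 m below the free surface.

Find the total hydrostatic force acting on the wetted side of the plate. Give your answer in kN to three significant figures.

F ≈ 103 kN

γ = ρg = 920 × 9.81 / 1000 = 9.0252 kN/m³.
The centroid lies 2.8/2 = 1.4 m below the top edge, so the centroid depth is h_c = 0.46 + 1.4 = 1.86 m.
A = 2.2 × 2.8 = 6.16 m².
Resultant F = γ·h_c·A = 9.0252 × 1.86 × 6.16 = 103.407 kN.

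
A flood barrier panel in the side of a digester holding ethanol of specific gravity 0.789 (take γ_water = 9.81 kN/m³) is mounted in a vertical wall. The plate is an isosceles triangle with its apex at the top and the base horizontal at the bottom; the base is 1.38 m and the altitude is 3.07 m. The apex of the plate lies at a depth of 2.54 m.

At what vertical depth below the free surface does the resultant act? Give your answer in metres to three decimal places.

γ = 0.789 × 9.81 = 7.74009 kN/m³.
With the apex up, the centroid sits 2h/3 = 2 × 3.07/3 = 2.04667 m below the apex, so the centroid depth is h_c = 2.54 + 2.04667 = 4.58667 m.
A = ½ × 1.38 × 3.07 = 2.1183 m².
Resultant F = γ·h_c·A = 7.74009 × 4.58667 × 2.1183 = 75.2023 kN.
I_c = b·h³/36 = 1.38 × 3.07³/36 = 1.10915 m⁴.
Centre of pressure: y_p = y_c + I_c/(y_c·A) = 4.58667 + 1.10915/(4.58667 × 2.1183) = 4.58667 + 0.114158 = 4.70083 m along the plane.

h_p = 4.701 m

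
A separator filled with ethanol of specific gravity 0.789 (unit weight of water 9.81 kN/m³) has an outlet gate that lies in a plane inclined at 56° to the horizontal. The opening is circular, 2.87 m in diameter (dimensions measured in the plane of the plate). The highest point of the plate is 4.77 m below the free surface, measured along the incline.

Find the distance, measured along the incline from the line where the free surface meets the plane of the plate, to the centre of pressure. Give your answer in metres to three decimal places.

γ = 0.789 × 9.81 = 7.74009 kN/m³.
Let θ = 56° be the plate's angle to the horizontal; measure y along the incline from where the plane meets the free surface. Vertical depth h = y·sinθ with sinθ = 0.829038.
The centroid is at the centre, 1.435 m below the top of the plate, so y_c = 4.77 + 1.435 = 6.205 m and h_c = 6.205 × 0.829038 = 5.14418 m.
A = π(1.435)² = 6.46925 m².
Resultant F = γ·h_c·A = 7.74009 × 5.14418 × 6.46925 = 257.582 kN.
I_c = πr⁴/4 = π × 1.435⁴/4 = 3.33041 m⁴.
Centre of pressure: y_p = y_c + I_c/(y_c·A) = 6.205 + 3.33041/(6.205 × 6.46925) = 6.205 + 0.0829663 = 6.28797 m along the plane.

y_p = 6.288 m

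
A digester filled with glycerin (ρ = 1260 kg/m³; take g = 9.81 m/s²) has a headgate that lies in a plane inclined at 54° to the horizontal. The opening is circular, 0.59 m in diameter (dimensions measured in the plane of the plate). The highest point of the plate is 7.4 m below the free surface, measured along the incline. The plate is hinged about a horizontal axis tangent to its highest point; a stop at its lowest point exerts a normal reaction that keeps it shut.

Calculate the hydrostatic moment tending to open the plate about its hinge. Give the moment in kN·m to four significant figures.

M ≈ 6.266 kN·m

γ = ρg = 1260 × 9.81 / 1000 = 12.3606 kN/m³.
Let θ = 54° be the plate's angle to the horizontal; measure y along the incline from where the plane meets the free surface. Vertical depth h = y·sinθ with sinθ = 0.809017.
The centroid is at the centre, 0.295 m below the top of the plate, so y_c = 7.4 + 0.295 = 7.695 m and h_c = 7.695 × 0.809017 = 6.22539 m.
A = π(0.295)² = 0.273397 m².
Resultant F = γ·h_c·A = 12.3606 × 6.22539 × 0.273397 = 21.0378 kN.
I_c = πr⁴/4 = π × 0.295⁴/4 = 0.0059481 m⁴.
Centre of pressure: y_p = y_c + I_c/(y_c·A) = 7.695 + 0.0059481/(7.695 × 0.273397) = 7.695 + 0.00282733 = 7.69783 m along the plane.
The resultant acts 0.295 + 0.00282733 = 0.297827 m (along the plate) below the hinge at the top edge, so the moment about the hinge is M = F × 0.297827 = 21.0378 × 0.297827 = 6.26562 kN·m.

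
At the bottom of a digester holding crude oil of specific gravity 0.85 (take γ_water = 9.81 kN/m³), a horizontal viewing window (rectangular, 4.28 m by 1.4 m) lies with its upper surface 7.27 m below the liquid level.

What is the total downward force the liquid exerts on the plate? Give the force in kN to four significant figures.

γ = 0.85 × 9.81 = 8.3385 kN/m³.
The plate is horizontal, so pressure is uniform at p = γ·h = 8.3385 × 7.27 = 60.6209 kN/m².
A = 4.28 × 1.4 = 5.992 m².
F = p·A = 60.6209 × 5.992 = 363.24 kN.

F ≈ 363.2 kN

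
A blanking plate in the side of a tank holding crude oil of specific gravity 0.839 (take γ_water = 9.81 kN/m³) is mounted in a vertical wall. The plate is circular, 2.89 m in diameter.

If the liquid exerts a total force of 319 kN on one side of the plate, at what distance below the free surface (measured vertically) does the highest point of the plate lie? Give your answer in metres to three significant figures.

γ = 0.839 × 9.81 = 8.23059 kN/m³.
A = π(1.445)² = 6.55972 m².
From F = γ·h_c·A, the centroid depth is h_c = 319/(8.23059 × 6.55972) = 5.90846 m.
The centroid is at the centre, 1.445 m below the top of the plate, so the highest point sits at h_top = 5.90846 − 1.445 = 4.46346 m below the surface.

d_top ≈ 4.46 m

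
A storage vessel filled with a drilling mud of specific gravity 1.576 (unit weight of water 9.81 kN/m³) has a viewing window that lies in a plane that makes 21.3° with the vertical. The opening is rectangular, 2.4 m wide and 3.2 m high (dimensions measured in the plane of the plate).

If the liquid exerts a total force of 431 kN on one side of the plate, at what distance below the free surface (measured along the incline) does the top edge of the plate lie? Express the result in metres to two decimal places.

γ = 1.576 × 9.81 = 15.46056 kN/m³.
A = 2.4 × 3.2 = 7.68 m².
From F = γ·h_c·A, the centroid depth is h_c = 431/(15.46056 × 7.68) = 3.62987 m.
The plate makes 21.3° with the vertical, i.e. θ = 90° − 21.3° = 68.7° to the horizontal. Measuring y along the incline from the free-surface line, vertical depth h = y·sinθ with sinθ = 0.931691.
Along the incline, y_c = h_c/sinθ = 3.62987/0.931691 = 3.896 m.
The centroid lies 3.2/2 = 1.6 m below the top edge, so the top edge sits at y_top = 3.896 − 1.6 = 2.296 m along the incline.

y_top ≈ 2.30 m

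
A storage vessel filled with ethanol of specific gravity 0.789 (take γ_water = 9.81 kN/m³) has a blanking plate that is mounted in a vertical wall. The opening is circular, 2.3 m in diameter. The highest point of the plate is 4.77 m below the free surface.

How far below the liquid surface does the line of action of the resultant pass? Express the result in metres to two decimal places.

γ = 0.789 × 9.81 = 7.74009 kN/m³.
The centroid is at the centre, 1.15 m below the top of the plate, so the centroid depth is h_c = 4.77 + 1.15 = 5.92 m.
A = π(1.15)² = 4.15476 m².
Resultant F = γ·h_c·A = 7.74009 × 5.92 × 4.15476 = 190.377 kN.
I_c = πr⁴/4 = π × 1.15⁴/4 = 1.37367 m⁴.
Centre of pressure: y_p = y_c + I_c/(y_c·A) = 5.92 + 1.37367/(5.92 × 4.15476) = 5.92 + 0.0558489 = 5.97585 m along the plane.

h_p = 5.98 m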